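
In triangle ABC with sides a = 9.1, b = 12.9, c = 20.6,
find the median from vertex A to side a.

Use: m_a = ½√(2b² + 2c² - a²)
m_a = ½√(2·12.9² + 2·20.6² - 9.1²)
m_a = ½√(332.82 + 848.72 - 82.81) = ½√1098.73 = 16.57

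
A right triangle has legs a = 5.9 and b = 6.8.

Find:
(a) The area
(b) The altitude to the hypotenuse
(a) Area = ½ab = ½·5.9·6.8 = 20.06
(b) Hypotenuse c = √(5.9² + 6.8²) = √81.05 = 9.00278
    Area = ½·c·h_c  →  h_c = 2·Area/c = 2·20.06/9.00278 = 4.456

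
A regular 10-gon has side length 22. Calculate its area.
For a regular 10-gon with side length s = 22:
Apothem a = s / (2*tan(pi/10)) = 22 / (2*tan(pi/10)) ≈ 33.8545
Perimeter P = 10 * 22 = 220
Area = (1/2) * P * a = (1/2) * 220 * 33.8545 = 3724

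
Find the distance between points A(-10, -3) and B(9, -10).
Using the distance formula: d = sqrt((x₂-x₁)² + (y₂-y₁)²)
dx = 9 - (-10) = 19
dy = (-10) - (-3) = -7
d = sqrt(19² + (-7)²) = sqrt(361 + 49) = sqrt(410) = 20.25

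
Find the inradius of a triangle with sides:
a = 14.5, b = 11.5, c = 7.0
s = (a+b+c)/2 = (14.5+11.5+7.0)/2 = 16.5
Area = √(s(s-a)(s-b)(s-c)) = √(16.5·2·5·9.5) = 39.5917
r = Area/s = 39.5917/16.5 = 2.399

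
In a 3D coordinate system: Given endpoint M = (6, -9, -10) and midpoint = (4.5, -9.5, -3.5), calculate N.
N = (2×4.5 - 6, 2×(-9.5) - (-9), 2×(-3.5) - (-10)) = (3, -10, 3)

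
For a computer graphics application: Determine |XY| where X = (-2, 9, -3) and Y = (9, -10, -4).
d = √[(11)² + (-19)² + (-1)²] = √483 = 21.98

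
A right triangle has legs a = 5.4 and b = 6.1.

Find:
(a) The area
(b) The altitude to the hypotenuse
(a) Area = ½ab = ½·5.4·6.1 = 16.47
(b) Hypotenuse c = √(5.4² + 6.1²) = √66.37 = 8.14678
    Area = ½·c·h_c  →  h_c = 2·Area/c = 2·16.47/8.14678 = 4.043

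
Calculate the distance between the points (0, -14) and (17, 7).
Using the distance formula: d = sqrt((x₂-x₁)² + (y₂-y₁)²)
dx = 17 - 0 = 17
dy = 7 - (-14) = 21
d = sqrt(17² + 21²) = sqrt(289 + 441) = sqrt(730) = 27.02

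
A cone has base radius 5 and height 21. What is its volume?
Volume = (1/3) * pi * r² * h
Volume = (1/3) * pi * 5² * 21
Volume = (1/3) * pi * 25 * 21
Volume = (1/3) * pi * 525
Volume = 549.78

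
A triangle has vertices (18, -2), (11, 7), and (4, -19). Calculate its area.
Using the coordinate formula: Area = (1/2)|x₁(y₂-y₃) + x₂(y₃-y₁) + x₃(y₁-y₂)|
Area = (1/2)|18(7-(-19)) + 11((-19)-(-2)) + 4((-2)-7)|
Area = (1/2)|18*26 + 11*(-17) + 4*(-9)|
Area = (1/2)|468 + (-187) + (-36)|
Area = (1/2)*245 = 122.50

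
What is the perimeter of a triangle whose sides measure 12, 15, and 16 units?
Perimeter = sum of all sides
Perimeter = 12 + 15 + 16
Perimeter = 43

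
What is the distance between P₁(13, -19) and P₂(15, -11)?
Using the distance formula: d = sqrt((x₂-x₁)² + (y₂-y₁)²)
dx = 15 - 13 = 2
dy = (-11) - (-19) = 8
d = sqrt(2² + 8²) = sqrt(4 + 64) = sqrt(68) = 8.25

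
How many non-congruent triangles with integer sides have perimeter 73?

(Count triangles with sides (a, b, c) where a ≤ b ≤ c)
With a ≤ b ≤ c and a + b + c = 73, the triangle inequality a + b > c gives c < 73/2, so c ≤ 36.
Iterate a from 1 to ⌊p/3⌋ = 24; for each a, b ranges from a to ⌊(p−a)/2⌋ with c = p − a − b, keeping only c ≥ b.
Triples: (1, 36, 36), (2, 35, 36), (3, 34, 36), …
Count = 120 triangles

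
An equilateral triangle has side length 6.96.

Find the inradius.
For an equilateral triangle, r = s/(2√3) where s is the side.
r = 6.96/(2√3) = 6.96/3.464102 = 2.009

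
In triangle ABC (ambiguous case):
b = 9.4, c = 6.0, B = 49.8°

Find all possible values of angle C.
sin(C)/c = sin(B)/b  →  sin(C) = c·sin(B)/b = 6.0·sin(49.8°)/9.4 = 0.487529
C₁ = arcsin(0.487529) = 29.18°,  C₂ = 180° - C₁ = 150.82°
Check C₂: A = 180° - 49.8° - 150.82° = -20.62° ≤ 0, rejected
C = 29.18° (one solution)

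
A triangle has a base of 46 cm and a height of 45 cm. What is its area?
Area = (1/2) * base * height
Area = (1/2) * 46 * 45
Area = 1035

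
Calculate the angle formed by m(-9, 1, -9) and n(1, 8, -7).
m·n = 62, |m|² = 163, |n|² = 114
cos θ = 62/√18582 ≈ 0.4548
θ ≈ 62.95°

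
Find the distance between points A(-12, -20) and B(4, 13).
Using the distance formula: d = sqrt((x₂-x₁)² + (y₂-y₁)²)
dx = 4 - (-12) = 16
dy = 13 - (-20) = 33
d = sqrt(16² + 33²) = sqrt(256 + 1089) = sqrt(1345) = 36.67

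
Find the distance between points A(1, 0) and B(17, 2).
Using the distance formula: d = sqrt((x₂-x₁)² + (y₂-y₁)²)
dx = 17 - 1 = 16
dy = 2 - 0 = 2
d = sqrt(16² + 2²) = sqrt(256 + 4) = sqrt(260) = 16.12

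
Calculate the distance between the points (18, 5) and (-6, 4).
Using the distance formula: d = sqrt((x₂-x₁)² + (y₂-y₁)²)
dx = (-6) - 18 = -24
dy = 4 - 5 = -1
d = sqrt((-24)² + (-1)²) = sqrt(576 + 1) = sqrt(577) = 24.02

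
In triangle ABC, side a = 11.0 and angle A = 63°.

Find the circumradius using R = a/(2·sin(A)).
R = a/(2·sin(A)) = 11.0/(2·sin(63°))
R = 11.0/(2·0.891007) = 11.0/1.782013 = 6.173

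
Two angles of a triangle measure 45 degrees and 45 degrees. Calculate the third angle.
Sum of angles in a triangle = 180 degrees
Third angle = 180 - 45 - 45
Third angle = 90 degrees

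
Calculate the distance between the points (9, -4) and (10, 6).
Using the distance formula: d = sqrt((x₂-x₁)² + (y₂-y₁)²)
dx = 10 - 9 = 1
dy = 6 - (-4) = 10
d = sqrt(1² + 10²) = sqrt(1 + 100) = sqrt(101) = 10.05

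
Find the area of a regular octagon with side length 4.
For a regular 8-gon with side length s = 4:
Apothem a = s / (2*tan(pi/8)) = 4 / (2*tan(pi/8)) ≈ 4.8284
Perimeter P = 8 * 4 = 32
Area = (1/2) * P * a = (1/2) * 32 * 4.8284 = 77.25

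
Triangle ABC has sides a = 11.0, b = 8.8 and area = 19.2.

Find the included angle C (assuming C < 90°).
Area = ½ab·sin(C)  →  sin(C) = 2·Area/(ab)
sin(C) = 2·19.2/(11.0·8.8) = 0.396694
C = arcsin(0.396694) = 23.37°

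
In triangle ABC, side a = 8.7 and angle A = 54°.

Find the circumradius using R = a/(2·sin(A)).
R = a/(2·sin(A)) = 8.7/(2·sin(54°))
R = 8.7/(2·0.809017) = 8.7/1.618034 = 5.377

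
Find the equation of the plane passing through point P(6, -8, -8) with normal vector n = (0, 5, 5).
d = n·P = (0)(6) + (5)(-8) + (5)(-8) = -80
Plane: 5y + 5z = -80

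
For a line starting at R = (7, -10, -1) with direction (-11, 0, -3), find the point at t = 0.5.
P(0.5) = (7 + (-11)(0.5), -10 + 0(0.5), -1 + (-3)(0.5)) = (1.5, -10, -2.5)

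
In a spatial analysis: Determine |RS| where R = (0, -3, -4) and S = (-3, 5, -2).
d = √[(-3)² + (8)² + (2)²] = √77 = 8.775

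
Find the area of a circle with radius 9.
Area = pi * r²
Area = pi * 9²
Area = pi * 81
Area = 254.47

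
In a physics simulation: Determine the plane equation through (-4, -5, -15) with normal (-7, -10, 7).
d = n·P = (-7)(-4) + (-10)(-5) + (7)(-15) = -27
Plane: -7x - 10y + 7z = -27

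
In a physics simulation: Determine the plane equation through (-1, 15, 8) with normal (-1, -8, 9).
d = n·P = (-1)(-1) + (-8)(15) + (9)(8) = -47
Plane: -x - 8y + 9z = -47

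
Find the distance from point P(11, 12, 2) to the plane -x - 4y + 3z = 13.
d = |(-1)(11) + (-4)(12) + 3(2) - (13)| / √((-1)² + (-4)² + 3²) = 66/√26 = 12.94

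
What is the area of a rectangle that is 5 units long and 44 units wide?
Area = length * width
Area = 5 * 44
Area = 220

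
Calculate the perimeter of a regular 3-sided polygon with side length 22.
Perimeter = number of sides * side length
Perimeter = 3 * 22
Perimeter = 66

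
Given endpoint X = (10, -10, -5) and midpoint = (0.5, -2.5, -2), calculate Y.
Y = (2×0.5 - 10, 2×(-2.5) - (-10), 2×(-2) - (-5)) = (-9, 5, 1)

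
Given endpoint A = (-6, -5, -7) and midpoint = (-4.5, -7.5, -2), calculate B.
B = (2×(-4.5) - (-6), 2×(-7.5) - (-5), 2×(-2) - (-7)) = (-3, -10, 3)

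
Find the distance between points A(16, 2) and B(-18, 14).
Using the distance formula: d = sqrt((x₂-x₁)² + (y₂-y₁)²)
dx = (-18) - 16 = -34
dy = 14 - 2 = 12
d = sqrt((-34)² + 12²) = sqrt(1156 + 144) = sqrt(1300) = 36.06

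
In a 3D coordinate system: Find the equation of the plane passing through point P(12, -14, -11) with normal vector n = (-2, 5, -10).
d = n·P = (-2)(12) + (5)(-14) + (-10)(-11) = 16
Plane: -2x + 5y - 10z = 16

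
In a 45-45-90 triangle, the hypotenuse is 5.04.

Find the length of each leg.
In a 45-45-90 triangle, hypotenuse = leg·√2  →  leg = hypotenuse/√2
leg = 5.04/√2 = 3.564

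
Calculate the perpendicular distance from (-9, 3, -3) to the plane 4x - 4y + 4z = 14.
d = |4(-9) + (-4)(3) + 4(-3) - (14)| / √(4² + (-4)² + 4²) = 74/√48 = 10.68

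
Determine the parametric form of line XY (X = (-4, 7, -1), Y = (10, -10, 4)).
Direction vector d = Y - X = (14, -17, 5)
x = -4 + 14t, y = 7 - 17t, z = -1 + 5t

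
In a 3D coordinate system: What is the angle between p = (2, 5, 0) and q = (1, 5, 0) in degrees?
p·q = 27, |p|² = 29, |q|² = 26
cos θ = 27/√754 ≈ 0.9833
θ ≈ 10.49°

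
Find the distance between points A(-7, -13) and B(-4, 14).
Using the distance formula: d = sqrt((x₂-x₁)² + (y₂-y₁)²)
dx = (-4) - (-7) = 3
dy = 14 - (-13) = 27
d = sqrt(3² + 27²) = sqrt(9 + 729) = sqrt(738) = 27.17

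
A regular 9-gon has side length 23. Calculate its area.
For a regular 9-gon with side length s = 23:
Apothem a = s / (2*tan(pi/9)) = 23 / (2*tan(pi/9)) ≈ 31.59599
Perimeter P = 9 * 23 = 207
Area = (1/2) * P * a = (1/2) * 207 * 31.59599 = 3270.18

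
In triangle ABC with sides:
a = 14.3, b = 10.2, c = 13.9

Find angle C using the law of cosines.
cos(C) = (a² + b² - c²)/(2ab)
cos(C) = (14.3² + 10.2² - 13.9²)/(2·14.3·10.2) = 115.32/291.72 = 0.395311
C = arccos(0.395311) = 66.71°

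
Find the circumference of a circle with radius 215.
Circumference = 2 * pi * r
Circumference = 2 * pi * 215
Circumference = 1350.88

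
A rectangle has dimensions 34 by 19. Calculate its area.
Area = length * width
Area = 34 * 19
Area = 646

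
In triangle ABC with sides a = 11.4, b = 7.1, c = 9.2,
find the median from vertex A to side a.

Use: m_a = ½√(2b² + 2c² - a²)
m_a = ½√(2·7.1² + 2·9.2² - 11.4²)
m_a = ½√(100.82 + 169.28 - 129.96) = ½√140.14 = 5.919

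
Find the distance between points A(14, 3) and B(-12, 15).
Using the distance formula: d = sqrt((x₂-x₁)² + (y₂-y₁)²)
dx = (-12) - 14 = -26
dy = 15 - 3 = 12
d = sqrt((-26)² + 12²) = sqrt(676 + 144) = sqrt(820) = 28.64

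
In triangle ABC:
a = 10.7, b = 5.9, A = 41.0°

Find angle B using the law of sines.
sin(B)/b = sin(A)/a
sin(B) = b·sin(A)/a = 5.9·sin(41.0°)/10.7 = 0.361752
B = arcsin(0.361752) = 21.21°  (b ≤ a, so B ≤ A and the acute solution is unique)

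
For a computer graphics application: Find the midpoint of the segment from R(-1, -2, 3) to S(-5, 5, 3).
Midpoint = ((-1-5)/2, (-2+5)/2, (3+3)/2) = (-3, 1.5, 3)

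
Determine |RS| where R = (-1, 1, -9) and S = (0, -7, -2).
d = √[(1)² + (-8)² + (7)²] = √114 = 10.68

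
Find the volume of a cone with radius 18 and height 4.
Volume = (1/3) * pi * r² * h
Volume = (1/3) * pi * 18² * 4
Volume = (1/3) * pi * 324 * 4
Volume = (1/3) * pi * 1296
Volume = 1357.17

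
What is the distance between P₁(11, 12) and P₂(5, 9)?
Using the distance formula: d = sqrt((x₂-x₁)² + (y₂-y₁)²)
dx = 5 - 11 = -6
dy = 9 - 12 = -3
d = sqrt((-6)² + (-3)²) = sqrt(36 + 9) = sqrt(45) = 6.71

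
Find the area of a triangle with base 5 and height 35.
Area = (1/2) * base * height
Area = (1/2) * 5 * 35
Area = 87.50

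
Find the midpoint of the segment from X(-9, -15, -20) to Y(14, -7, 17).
Midpoint = ((-9+14)/2, (-15-7)/2, (-20+17)/2) = (2.5, -11, -1.5)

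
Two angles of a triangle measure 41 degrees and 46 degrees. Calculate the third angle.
Sum of angles in a triangle = 180 degrees
Third angle = 180 - 41 - 46
Third angle = 93 degrees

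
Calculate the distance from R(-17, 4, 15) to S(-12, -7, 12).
d = √[(5)² + (-11)² + (-3)²] = √155 = 12.45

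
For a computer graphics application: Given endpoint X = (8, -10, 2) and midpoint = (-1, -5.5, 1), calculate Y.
Y = (2×(-1) - 8, 2×(-5.5) - (-10), 2×1 - 2) = (-10, -1, 0)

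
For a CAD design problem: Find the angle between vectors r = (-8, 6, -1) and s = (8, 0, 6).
r·s = -70, |r|² = 101, |s|² = 100
cos θ = -70/√10100 ≈ -0.6965
θ ≈ 134.1°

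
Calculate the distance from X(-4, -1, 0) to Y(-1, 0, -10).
d = √[(3)² + (1)² + (-10)²] = √110 = 10.49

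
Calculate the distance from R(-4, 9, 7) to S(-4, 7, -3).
d = √[(0)² + (-2)² + (-10)²] = √104 = 10.2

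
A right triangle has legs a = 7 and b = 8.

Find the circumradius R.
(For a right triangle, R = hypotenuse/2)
Hypotenuse c = √(7² + 8²) = √113 = 10.6301
R = c/2 = 5.315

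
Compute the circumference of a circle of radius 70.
Circumference = 2 * pi * r
Circumference = 2 * pi * 70
Circumference = 439.82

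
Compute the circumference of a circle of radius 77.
Circumference = 2 * pi * r
Circumference = 2 * pi * 77
Circumference = 483.81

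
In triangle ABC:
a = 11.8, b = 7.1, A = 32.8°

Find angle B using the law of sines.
sin(B)/b = sin(A)/a
sin(B) = b·sin(A)/a = 7.1·sin(32.8°)/11.8 = 0.325943
B = arcsin(0.325943) = 19.02°  (b ≤ a, so B ≤ A and the acute solution is unique)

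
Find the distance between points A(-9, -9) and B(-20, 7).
Using the distance formula: d = sqrt((x₂-x₁)² + (y₂-y₁)²)
dx = (-20) - (-9) = -11
dy = 7 - (-9) = 16
d = sqrt((-11)² + 16²) = sqrt(121 + 256) = sqrt(377) = 19.42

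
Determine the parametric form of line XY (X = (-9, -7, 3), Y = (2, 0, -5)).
Direction vector d = Y - X = (11, 7, -8)
x = -9 + 11t, y = -7 + 7t, z = 3 - 8t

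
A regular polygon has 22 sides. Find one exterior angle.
Exterior angle of a regular n-gon = 360/n
Exterior angle = 360/22
Exterior angle = 16.36 degrees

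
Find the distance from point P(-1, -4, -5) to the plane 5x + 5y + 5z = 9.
d = |5(-1) + 5(-4) + 5(-5) - (9)| / √(5² + 5² + 5²) = 59/√75 = 6.813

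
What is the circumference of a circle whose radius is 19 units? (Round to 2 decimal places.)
Circumference = 2 * pi * r
Circumference = 2 * pi * 19
Circumference = 119.38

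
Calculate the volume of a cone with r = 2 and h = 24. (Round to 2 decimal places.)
Volume = (1/3) * pi * r² * h
Volume = (1/3) * pi * 2² * 24
Volume = (1/3) * pi * 4 * 24
Volume = (1/3) * pi * 96
Volume = 100.53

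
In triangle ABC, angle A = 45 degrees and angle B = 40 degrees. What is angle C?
Sum of angles in a triangle = 180 degrees
Third angle = 180 - 45 - 40
Third angle = 95 degrees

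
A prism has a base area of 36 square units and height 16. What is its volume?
Volume = base area * height
Volume = 36 * 16
Volume = 576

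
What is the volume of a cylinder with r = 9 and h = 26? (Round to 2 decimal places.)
Volume = pi * r² * h
Volume = pi * 9² * 26
Volume = pi * 81 * 26
Volume = pi * 2106
Volume = 6616.19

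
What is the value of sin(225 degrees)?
sin(225 degrees) = -0.7071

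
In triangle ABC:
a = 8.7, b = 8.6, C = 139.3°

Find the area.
Using A = ½ab·sin(C):
A = ½·8.7·8.6·sin(139.3°) = ½·74.82·0.652098 = 24.4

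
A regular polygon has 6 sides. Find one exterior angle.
Exterior angle of a regular n-gon = 360/n
Exterior angle = 360/6
Exterior angle = 60 degrees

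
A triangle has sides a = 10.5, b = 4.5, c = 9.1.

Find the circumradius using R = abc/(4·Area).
s = (a+b+c)/2 = 12.05
Area = √(s(s-a)(s-b)(s-c)) = √(12.05·1.55·7.55·2.95) = 20.3959
R = abc/(4·Area) = (10.5·4.5·9.1)/(4·20.3959) = 429.975/81.5836 = 5.27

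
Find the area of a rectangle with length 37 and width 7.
Area = length * width
Area = 37 * 7
Area = 259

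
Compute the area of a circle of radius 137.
Area = pi * r²
Area = pi * 137²
Area = pi * 18769
Area = 58964.55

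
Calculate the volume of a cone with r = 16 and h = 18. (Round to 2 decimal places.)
Volume = (1/3) * pi * r² * h
Volume = (1/3) * pi * 16² * 18
Volume = (1/3) * pi * 256 * 18
Volume = (1/3) * pi * 4608
Volume = 4825.49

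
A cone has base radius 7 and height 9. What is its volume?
Volume = (1/3) * pi * r² * h
Volume = (1/3) * pi * 7² * 9
Volume = (1/3) * pi * 49 * 9
Volume = (1/3) * pi * 441
Volume = 461.81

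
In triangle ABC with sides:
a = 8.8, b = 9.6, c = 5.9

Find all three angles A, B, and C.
By the law of cosines:
cos(A) = (b² + c² - a²)/(2bc) = 0.437235  →  A = 64.07°
cos(B) = (a² + c² - b²)/(2ac) = 0.193471  →  B = 78.84°
cos(C) = (a² + b² - c²)/(2ab) = 0.797763  →  C = 37.08°
Check: A + B + C = 180.0° ✓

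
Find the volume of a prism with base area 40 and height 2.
Volume = base area * height
Volume = 40 * 2
Volume = 80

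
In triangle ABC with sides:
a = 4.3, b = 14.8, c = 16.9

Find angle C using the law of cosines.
cos(C) = (a² + b² - c²)/(2ab)
cos(C) = (4.3² + 14.8² - 16.9²)/(2·4.3·14.8) = -48.08/127.28 = -0.377750
C = arccos(-0.377750) = 112.2°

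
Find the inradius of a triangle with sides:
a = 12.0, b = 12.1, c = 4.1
s = (a+b+c)/2 = (12.0+12.1+4.1)/2 = 14.1
Area = √(s(s-a)(s-b)(s-c)) = √(14.1·2.1·2·10) = 24.3352
r = Area/s = 24.3352/14.1 = 1.726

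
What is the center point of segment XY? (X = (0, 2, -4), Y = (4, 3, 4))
Midpoint = ((0+4)/2, (2+3)/2, (-4+4)/2) = (2, 2.5, 0)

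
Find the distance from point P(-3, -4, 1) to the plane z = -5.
d = |0(-3) + 0(-4) + 1(1) - (-5)| / √(0² + 0² + 1²) = 6/√1 = 6.0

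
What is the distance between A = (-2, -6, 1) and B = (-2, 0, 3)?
d = √[(0)² + (6)² + (2)²] = √40 = 6.325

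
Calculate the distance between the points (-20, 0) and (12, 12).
Using the distance formula: d = sqrt((x₂-x₁)² + (y₂-y₁)²)
dx = 12 - (-20) = 32
dy = 12 - 0 = 12
d = sqrt(32² + 12²) = sqrt(1024 + 144) = sqrt(1168) = 34.18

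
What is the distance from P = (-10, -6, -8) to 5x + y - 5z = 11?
d = |5(-10) + 1(-6) + (-5)(-8) - (11)| / √(5² + 1² + (-5)²) = 27/√51 = 3.781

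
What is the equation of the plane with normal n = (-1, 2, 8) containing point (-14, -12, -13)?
d = n·P = (-1)(-14) + (2)(-12) + (8)(-13) = -114
Plane: -x + 2y + 8z = -114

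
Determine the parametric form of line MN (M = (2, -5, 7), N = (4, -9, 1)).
Direction vector d = N - M = (2, -4, -6)
x = 2 + 2t, y = -5 - 4t, z = 7 - 6t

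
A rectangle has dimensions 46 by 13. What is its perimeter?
Perimeter = 2 * (length + width)
Perimeter = 2 * (46 + 13)
Perimeter = 2 * 59
Perimeter = 118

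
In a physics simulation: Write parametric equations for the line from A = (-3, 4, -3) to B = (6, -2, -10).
Direction vector d = B - A = (9, -6, -7)
x = -3 + 9t, y = 4 - 6t, z = -3 - 7t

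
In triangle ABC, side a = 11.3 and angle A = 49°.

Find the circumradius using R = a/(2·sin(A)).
R = a/(2·sin(A)) = 11.3/(2·sin(49°))
R = 11.3/(2·0.754710) = 11.3/1.509419 = 7.486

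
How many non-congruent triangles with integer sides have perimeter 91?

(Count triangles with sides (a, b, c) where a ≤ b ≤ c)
With a ≤ b ≤ c and a + b + c = 91, the triangle inequality a + b > c gives c < 91/2, so c ≤ 45.
Iterate a from 1 to ⌊p/3⌋ = 30; for each a, b ranges from a to ⌊(p−a)/2⌋ with c = p − a − b, keeping only c ≥ b.
Triples: (1, 45, 45), (2, 44, 45), (3, 43, 45), …
Count = 184 triangles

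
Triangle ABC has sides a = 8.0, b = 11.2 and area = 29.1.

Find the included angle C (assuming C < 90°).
Area = ½ab·sin(C)  →  sin(C) = 2·Area/(ab)
sin(C) = 2·29.1/(8.0·11.2) = 0.649554
C = arcsin(0.649554) = 40.51°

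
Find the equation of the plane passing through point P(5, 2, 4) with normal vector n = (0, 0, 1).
d = n·P = (0)(5) + (0)(2) + (1)(4) = 4
Plane: z = 4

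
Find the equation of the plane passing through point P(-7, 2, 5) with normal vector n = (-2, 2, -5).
d = n·P = (-2)(-7) + (2)(2) + (-5)(5) = -7
Plane: -2x + 2y - 5z = -7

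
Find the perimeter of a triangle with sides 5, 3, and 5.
Perimeter = sum of all sides
Perimeter = 5 + 3 + 5
Perimeter = 13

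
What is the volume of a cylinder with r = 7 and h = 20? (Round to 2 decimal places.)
Volume = pi * r² * h
Volume = pi * 7² * 20
Volume = pi * 49 * 20
Volume = pi * 980
Volume = 3078.76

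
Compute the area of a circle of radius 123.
Area = pi * r²
Area = pi * 123²
Area = pi * 15129
Area = 47529.16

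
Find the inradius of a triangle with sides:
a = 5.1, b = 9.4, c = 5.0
s = (a+b+c)/2 = (5.1+9.4+5.0)/2 = 9.75
Area = √(s(s-a)(s-b)(s-c)) = √(9.75·4.65·0.35·4.75) = 8.6818
r = Area/s = 8.6818/9.75 = 0.8904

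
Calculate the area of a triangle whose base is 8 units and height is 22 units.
Area = (1/2) * base * height
Area = (1/2) * 8 * 22
Area = 88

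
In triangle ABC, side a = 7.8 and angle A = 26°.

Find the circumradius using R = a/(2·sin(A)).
R = a/(2·sin(A)) = 7.8/(2·sin(26°))
R = 7.8/(2·0.438371) = 7.8/0.876742 = 8.897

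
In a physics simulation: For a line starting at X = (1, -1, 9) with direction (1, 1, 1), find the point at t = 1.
P(1) = (1 + 1(1), -1 + 1(1), 9 + 1(1)) = (2, 0, 10)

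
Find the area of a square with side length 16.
Area = s²
Area = 16²
Area = 256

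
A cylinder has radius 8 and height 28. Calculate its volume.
Volume = pi * r² * h
Volume = pi * 8² * 28
Volume = pi * 64 * 28
Volume = pi * 1792
Volume = 5629.73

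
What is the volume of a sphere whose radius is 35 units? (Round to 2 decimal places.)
Volume = (4/3) * pi * r³
Volume = (4/3) * pi * 35³
Volume = (4/3) * pi * 42875
Volume = 179594.38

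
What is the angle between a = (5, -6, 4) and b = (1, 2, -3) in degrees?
a·b = -19, |a|² = 77, |b|² = 14
cos θ = -19/√1078 ≈ -0.5787
θ ≈ 125.4°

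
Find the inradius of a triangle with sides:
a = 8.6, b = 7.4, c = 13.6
s = (a+b+c)/2 = (8.6+7.4+13.6)/2 = 14.8
Area = √(s(s-a)(s-b)(s-c)) = √(14.8·6.2·7.4·1.2) = 28.5452
r = Area/s = 28.5452/14.8 = 1.929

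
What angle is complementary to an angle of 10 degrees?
Complementary angles sum to 90 degrees.
Other angle = 90 - 10
Other angle = 80 degrees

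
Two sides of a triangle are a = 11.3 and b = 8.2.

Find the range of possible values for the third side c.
By the triangle inequality: |a - b| < c < a + b
|11.3 - 8.2| < c < 11.3 + 8.2
3.1 < c < 19.5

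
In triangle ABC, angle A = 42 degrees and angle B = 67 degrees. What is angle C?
Sum of angles in a triangle = 180 degrees
Third angle = 180 - 42 - 67
Third angle = 71 degrees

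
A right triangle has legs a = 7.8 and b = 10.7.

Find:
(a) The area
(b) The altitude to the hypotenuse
(a) Area = ½ab = ½·7.8·10.7 = 41.73
(b) Hypotenuse c = √(7.8² + 10.7²) = √175.33 = 13.2412
    Area = ½·c·h_c  →  h_c = 2·Area/c = 2·41.73/13.2412 = 6.303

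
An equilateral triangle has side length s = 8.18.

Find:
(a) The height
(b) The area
(a) Height h = s·√3/2 = 8.18·√3/2 = 7.084
(b) Area = (√3/4)·s² = (√3/4)·8.18² = (√3/4)·66.9124 = 28.97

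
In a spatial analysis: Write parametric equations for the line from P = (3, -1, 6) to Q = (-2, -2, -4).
Direction vector d = Q - P = (-5, -1, -10)
x = 3 - 5t, y = -1 - t, z = 6 - 10t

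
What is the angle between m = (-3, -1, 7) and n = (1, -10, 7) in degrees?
m·n = 56, |m|² = 59, |n|² = 150
cos θ = 56/√8850 ≈ 0.5953
θ ≈ 53.47°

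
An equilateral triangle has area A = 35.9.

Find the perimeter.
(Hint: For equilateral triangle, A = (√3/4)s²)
A = (√3/4)s²  →  s² = 4A/√3 = 4·35.9/√3 = 82.9075
s = 9.10536
Perimeter = 3s = 27.32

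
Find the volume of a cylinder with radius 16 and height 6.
Volume = pi * r² * h
Volume = pi * 16² * 6
Volume = pi * 256 * 6
Volume = pi * 1536
Volume = 4825.49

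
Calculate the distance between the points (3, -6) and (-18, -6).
Using the distance formula: d = sqrt((x₂-x₁)² + (y₂-y₁)²)
dx = (-18) - 3 = -21
dy = (-6) - (-6) = 0
d = sqrt((-21)² + 0²) = sqrt(441 + 0) = sqrt(441) = 21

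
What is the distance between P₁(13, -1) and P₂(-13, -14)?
Using the distance formula: d = sqrt((x₂-x₁)² + (y₂-y₁)²)
dx = (-13) - 13 = -26
dy = (-14) - (-1) = -13
d = sqrt((-26)² + (-13)²) = sqrt(676 + 169) = sqrt(845) = 29.07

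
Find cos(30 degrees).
cos(30 degrees) = sqrt(3)/2
Decimal approximation: 0.866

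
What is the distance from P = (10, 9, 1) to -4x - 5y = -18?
d = |(-4)(10) + (-5)(9) + 0(1) - (-18)| / √((-4)² + (-5)² + 0²) = 67/√41 = 10.46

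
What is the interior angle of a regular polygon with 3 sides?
Interior angle of a regular n-gon = (n-2)*180/n
Interior angle = (3-2)*180/3
Interior angle = 1*180/3
Interior angle = 180/3
Interior angle = 60 degrees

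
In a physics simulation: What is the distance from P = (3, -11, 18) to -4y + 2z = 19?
d = |0(3) + (-4)(-11) + 2(18) - (19)| / √(0² + (-4)² + 2²) = 61/√20 = 13.64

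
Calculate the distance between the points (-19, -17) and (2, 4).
Using the distance formula: d = sqrt((x₂-x₁)² + (y₂-y₁)²)
dx = 2 - (-19) = 21
dy = 4 - (-17) = 21
d = sqrt(21² + 21²) = sqrt(441 + 441) = sqrt(882) = 29.70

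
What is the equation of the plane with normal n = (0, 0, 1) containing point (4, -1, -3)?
d = n·P = (0)(4) + (0)(-1) + (1)(-3) = -3
Plane: z = -3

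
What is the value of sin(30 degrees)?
sin(30 degrees) = 1/2
Decimal approximation: 0.5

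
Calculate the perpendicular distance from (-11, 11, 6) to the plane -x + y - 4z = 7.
d = |(-1)(-11) + 1(11) + (-4)(6) - (7)| / √((-1)² + 1² + (-4)²) = 9/√18 = 2.121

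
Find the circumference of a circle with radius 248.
Circumference = 2 * pi * r
Circumference = 2 * pi * 248
Circumference = 1558.23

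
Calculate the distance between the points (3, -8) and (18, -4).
Using the distance formula: d = sqrt((x₂-x₁)² + (y₂-y₁)²)
dx = 18 - 3 = 15
dy = (-4) - (-8) = 4
d = sqrt(15² + 4²) = sqrt(225 + 16) = sqrt(241) = 15.52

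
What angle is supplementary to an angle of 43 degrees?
Supplementary angles sum to 180 degrees.
Other angle = 180 - 43
Other angle = 137 degrees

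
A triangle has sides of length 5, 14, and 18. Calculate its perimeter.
Perimeter = sum of all sides
Perimeter = 5 + 14 + 18
Perimeter = 37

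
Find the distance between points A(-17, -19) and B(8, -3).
Using the distance formula: d = sqrt((x₂-x₁)² + (y₂-y₁)²)
dx = 8 - (-17) = 25
dy = (-3) - (-19) = 16
d = sqrt(25² + 16²) = sqrt(625 + 256) = sqrt(881) = 29.68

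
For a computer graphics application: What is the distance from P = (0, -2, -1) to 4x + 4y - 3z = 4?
d = |4(0) + 4(-2) + (-3)(-1) - (4)| / √(4² + 4² + (-3)²) = 9/√41 = 1.406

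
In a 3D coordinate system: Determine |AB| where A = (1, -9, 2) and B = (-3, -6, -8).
d = √[(-4)² + (3)² + (-10)²] = √125 = 11.18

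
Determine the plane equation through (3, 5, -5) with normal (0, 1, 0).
d = n·P = (0)(3) + (1)(5) + (0)(-5) = 5
Plane: y = 5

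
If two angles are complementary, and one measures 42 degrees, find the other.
Complementary angles sum to 90 degrees.
Other angle = 90 - 42
Other angle = 48 degrees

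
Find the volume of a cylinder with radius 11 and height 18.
Volume = pi * r² * h
Volume = pi * 11² * 18
Volume = pi * 121 * 18
Volume = pi * 2178
Volume = 6842.39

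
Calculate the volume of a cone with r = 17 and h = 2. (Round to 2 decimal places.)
Volume = (1/3) * pi * r² * h
Volume = (1/3) * pi * 17² * 2
Volume = (1/3) * pi * 289 * 2
Volume = (1/3) * pi * 578
Volume = 605.28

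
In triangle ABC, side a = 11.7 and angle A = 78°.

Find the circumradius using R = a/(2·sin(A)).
R = a/(2·sin(A)) = 11.7/(2·sin(78°))
R = 11.7/(2·0.978148) = 11.7/1.956295 = 5.981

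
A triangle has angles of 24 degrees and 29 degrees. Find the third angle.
Sum of angles in a triangle = 180 degrees
Third angle = 180 - 24 - 29
Third angle = 127 degrees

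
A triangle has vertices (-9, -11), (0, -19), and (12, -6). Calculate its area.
Using the coordinate formula: Area = (1/2)|x₁(y₂-y₃) + x₂(y₃-y₁) + x₃(y₁-y₂)|
Area = (1/2)|(-9)((-19)-(-6)) + 0((-6)-(-11)) + 12((-11)-(-19))|
Area = (1/2)|(-9)*(-13) + 0*5 + 12*8|
Area = (1/2)|117 + 0 + 96|
Area = (1/2)*213 = 106.50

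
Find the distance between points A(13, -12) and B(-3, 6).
Using the distance formula: d = sqrt((x₂-x₁)² + (y₂-y₁)²)
dx = (-3) - 13 = -16
dy = 6 - (-12) = 18
d = sqrt((-16)² + 18²) = sqrt(256 + 324) = sqrt(580) = 24.08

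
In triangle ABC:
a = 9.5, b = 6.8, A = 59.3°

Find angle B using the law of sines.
sin(B)/b = sin(A)/a
sin(B) = b·sin(A)/a = 6.8·sin(59.3°)/9.5 = 0.615473
B = arcsin(0.615473) = 37.99°  (b ≤ a, so B ≤ A and the acute solution is unique)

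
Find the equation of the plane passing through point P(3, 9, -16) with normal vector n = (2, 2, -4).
d = n·P = (2)(3) + (2)(9) + (-4)(-16) = 88
Plane: 2x + 2y - 4z = 88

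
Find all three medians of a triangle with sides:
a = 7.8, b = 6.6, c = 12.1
Using m_x = ½√(2y² + 2z² - x²):
m_a = ½√(2·6.6² + 2·12.1² - 7.8²) = ½√319.1 = 8.932
m_b = ½√(2·7.8² + 2·12.1² - 6.6²) = ½√370.94 = 9.63
m_c = ½√(2·7.8² + 2·6.6² - 12.1²) = ½√62.39 = 3.949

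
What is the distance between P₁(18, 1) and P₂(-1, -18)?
Using the distance formula: d = sqrt((x₂-x₁)² + (y₂-y₁)²)
dx = (-1) - 18 = -19
dy = (-18) - 1 = -19
d = sqrt((-19)² + (-19)²) = sqrt(361 + 361) = sqrt(722) = 26.87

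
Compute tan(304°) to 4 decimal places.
tan(304 degrees) = -1.4826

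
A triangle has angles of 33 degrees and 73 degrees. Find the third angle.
Sum of angles in a triangle = 180 degrees
Third angle = 180 - 33 - 73
Third angle = 74 degrees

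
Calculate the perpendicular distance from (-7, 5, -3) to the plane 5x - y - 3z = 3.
d = |5(-7) + (-1)(5) + (-3)(-3) - (3)| / √(5² + (-1)² + (-3)²) = 34/√35 = 5.747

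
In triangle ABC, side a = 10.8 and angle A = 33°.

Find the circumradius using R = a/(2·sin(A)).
R = a/(2·sin(A)) = 10.8/(2·sin(33°))
R = 10.8/(2·0.544639) = 10.8/1.089278 = 9.915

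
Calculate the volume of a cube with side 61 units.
Volume = s³
Volume = 61³
Volume = 226981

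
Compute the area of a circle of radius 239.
Area = pi * r²
Area = pi * 239²
Area = pi * 57121
Area = 179450.91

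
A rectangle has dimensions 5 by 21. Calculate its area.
Area = length * width
Area = 5 * 21
Area = 105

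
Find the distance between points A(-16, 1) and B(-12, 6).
Using the distance formula: d = sqrt((x₂-x₁)² + (y₂-y₁)²)
dx = (-12) - (-16) = 4
dy = 6 - 1 = 5
d = sqrt(4² + 5²) = sqrt(16 + 25) = sqrt(41) = 6.40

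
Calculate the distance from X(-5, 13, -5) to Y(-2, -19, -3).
d = √[(3)² + (-32)² + (2)²] = √1037 = 32.2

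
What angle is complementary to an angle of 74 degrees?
Complementary angles sum to 90 degrees.
Other angle = 90 - 74
Other angle = 16 degrees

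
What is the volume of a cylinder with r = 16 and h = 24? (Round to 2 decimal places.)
Volume = pi * r² * h
Volume = pi * 16² * 24
Volume = pi * 256 * 24
Volume = pi * 6144
Volume = 19301.95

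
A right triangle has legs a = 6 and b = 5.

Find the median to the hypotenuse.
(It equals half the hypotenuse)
Hypotenuse c = √(6² + 5²) = √61 = 7.81025
Median to hypotenuse = c/2 = 3.905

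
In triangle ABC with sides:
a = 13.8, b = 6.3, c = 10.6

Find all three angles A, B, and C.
By the law of cosines:
cos(A) = (b² + c² - a²)/(2bc) = -0.287436  →  A = 106.7°
cos(B) = (a² + c² - b²)/(2ac) = 0.899337  →  B = 25.93°
cos(C) = (a² + b² - c²)/(2ab) = 0.677306  →  C = 47.37°
Check: A + B + C = 180.0° ✓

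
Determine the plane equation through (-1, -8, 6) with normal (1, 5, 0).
d = n·P = (1)(-1) + (5)(-8) + (0)(6) = -41
Plane: x + 5y = -41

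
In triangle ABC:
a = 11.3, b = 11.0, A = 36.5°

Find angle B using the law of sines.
sin(B)/b = sin(A)/a
sin(B) = b·sin(A)/a = 11.0·sin(36.5°)/11.3 = 0.579031
B = arcsin(0.579031) = 35.38°  (b ≤ a, so B ≤ A and the acute solution is unique)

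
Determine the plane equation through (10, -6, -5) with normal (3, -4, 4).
d = n·P = (3)(10) + (-4)(-6) + (4)(-5) = 34
Plane: 3x - 4y + 4z = 34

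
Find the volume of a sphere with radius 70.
Volume = (4/3) * pi * r³
Volume = (4/3) * pi * 70³
Volume = (4/3) * pi * 343000
Volume = 1436755.04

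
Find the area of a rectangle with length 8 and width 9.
Area = length * width
Area = 8 * 9
Area = 72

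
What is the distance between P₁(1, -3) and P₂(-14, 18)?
Using the distance formula: d = sqrt((x₂-x₁)² + (y₂-y₁)²)
dx = (-14) - 1 = -15
dy = 18 - (-3) = 21
d = sqrt((-15)² + 21²) = sqrt(225 + 441) = sqrt(666) = 25.81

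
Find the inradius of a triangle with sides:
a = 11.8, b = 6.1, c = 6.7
s = (a+b+c)/2 = (11.8+6.1+6.7)/2 = 12.3
Area = √(s(s-a)(s-b)(s-c)) = √(12.3·0.5·6.2·5.6) = 14.6126
r = Area/s = 14.6126/12.3 = 1.188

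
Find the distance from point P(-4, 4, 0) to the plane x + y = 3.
d = |1(-4) + 1(4) + 0(0) - (3)| / √(1² + 1² + 0²) = 3/√2 = 2.121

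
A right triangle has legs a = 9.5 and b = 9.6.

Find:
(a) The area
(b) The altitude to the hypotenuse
(a) Area = ½ab = ½·9.5·9.6 = 45.6
(b) Hypotenuse c = √(9.5² + 9.6²) = √182.41 = 13.5059
    Area = ½·c·h_c  →  h_c = 2·Area/c = 2·45.6/13.5059 = 6.753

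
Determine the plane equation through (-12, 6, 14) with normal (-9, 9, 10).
d = n·P = (-9)(-12) + (9)(6) + (10)(14) = 302
Plane: -9x + 9y + 10z = 302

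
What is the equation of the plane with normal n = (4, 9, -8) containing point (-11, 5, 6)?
d = n·P = (4)(-11) + (9)(5) + (-8)(6) = -47
Plane: 4x + 9y - 8z = -47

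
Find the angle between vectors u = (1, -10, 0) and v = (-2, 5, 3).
u·v = -52, |u|² = 101, |v|² = 38
cos θ = -52/√3838 ≈ -0.8394
θ ≈ 147.1°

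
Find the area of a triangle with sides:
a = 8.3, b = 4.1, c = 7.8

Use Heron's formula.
s = (a+b+c)/2 = (8.3+4.1+7.8)/2 = 10.1
A = √(s(s-a)(s-b)(s-c)) = √(10.1·1.8·6·2.3)
A = √250.884 = 15.84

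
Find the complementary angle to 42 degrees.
Complementary angles sum to 90 degrees.
Other angle = 90 - 42
Other angle = 48 degrees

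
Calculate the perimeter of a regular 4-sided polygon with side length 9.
Perimeter = number of sides * side length
Perimeter = 4 * 9
Perimeter = 36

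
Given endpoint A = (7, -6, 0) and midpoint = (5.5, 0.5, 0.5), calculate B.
B = (2×5.5 - 7, 2×0.5 - (-6), 2×0.5 - 0) = (4, 7, 1)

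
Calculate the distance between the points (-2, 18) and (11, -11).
Using the distance formula: d = sqrt((x₂-x₁)² + (y₂-y₁)²)
dx = 11 - (-2) = 13
dy = (-11) - 18 = -29
d = sqrt(13² + (-29)²) = sqrt(169 + 841) = sqrt(1010) = 31.78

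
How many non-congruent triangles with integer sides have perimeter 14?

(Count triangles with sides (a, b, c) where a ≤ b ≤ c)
With a ≤ b ≤ c and a + b + c = 14, the triangle inequality a + b > c gives c < 14/2, so c ≤ 6.
Iterate a from 1 to ⌊p/3⌋ = 4; for each a, b ranges from a to ⌊(p−a)/2⌋ with c = p − a − b, keeping only c ≥ b.
Triples: (2, 6, 6), (3, 5, 6), (4, 4, 6), …
Count = 4 triangles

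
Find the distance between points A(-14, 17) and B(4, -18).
Using the distance formula: d = sqrt((x₂-x₁)² + (y₂-y₁)²)
dx = 4 - (-14) = 18
dy = (-18) - 17 = -35
d = sqrt(18² + (-35)²) = sqrt(324 + 1225) = sqrt(1549) = 39.36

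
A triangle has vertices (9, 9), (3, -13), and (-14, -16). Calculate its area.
Using the coordinate formula: Area = (1/2)|x₁(y₂-y₃) + x₂(y₃-y₁) + x₃(y₁-y₂)|
Area = (1/2)|9((-13)-(-16)) + 3((-16)-9) + (-14)(9-(-13))|
Area = (1/2)|9*3 + 3*(-25) + (-14)*22|
Area = (1/2)|27 + (-75) + (-308)|
Area = (1/2)*356 = 178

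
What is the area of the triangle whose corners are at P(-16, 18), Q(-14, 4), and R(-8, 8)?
Using the coordinate formula: Area = (1/2)|x₁(y₂-y₃) + x₂(y₃-y₁) + x₃(y₁-y₂)|
Area = (1/2)|(-16)(4-8) + (-14)(8-18) + (-8)(18-4)|
Area = (1/2)|(-16)*(-4) + (-14)*(-10) + (-8)*14|
Area = (1/2)|64 + 140 + (-112)|
Area = (1/2)*92 = 46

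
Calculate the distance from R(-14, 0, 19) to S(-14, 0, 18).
d = √[(0)² + (0)² + (-1)²] = √1 = 1.0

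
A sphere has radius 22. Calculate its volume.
Volume = (4/3) * pi * r³
Volume = (4/3) * pi * 22³
Volume = (4/3) * pi * 10648
Volume = 44602.24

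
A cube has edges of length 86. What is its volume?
Volume = s³
Volume = 86³
Volume = 636056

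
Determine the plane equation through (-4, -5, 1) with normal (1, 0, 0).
d = n·P = (1)(-4) + (0)(-5) + (0)(1) = -4
Plane: x = -4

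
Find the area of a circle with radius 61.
Area = pi * r²
Area = pi * 61²
Area = pi * 3721
Area = 11689.87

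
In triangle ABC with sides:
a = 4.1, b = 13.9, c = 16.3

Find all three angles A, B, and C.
By the law of cosines:
cos(A) = (b² + c² - a²)/(2bc) = 0.975615  →  A = 12.68°
cos(B) = (a² + c² - b²)/(2ac) = 0.668038  →  B = 48.08°
cos(C) = (a² + b² - c²)/(2ab) = -0.488419  →  C = 119.2°
Check: A + B + C = 180.0° ✓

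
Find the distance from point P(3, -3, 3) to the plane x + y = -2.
d = |1(3) + 1(-3) + 0(3) - (-2)| / √(1² + 1² + 0²) = 2/√2 = 1.414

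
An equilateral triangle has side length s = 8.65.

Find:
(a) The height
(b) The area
(a) Height h = s·√3/2 = 8.65·√3/2 = 7.491
(b) Area = (√3/4)·s² = (√3/4)·8.65² = (√3/4)·74.8225 = 32.4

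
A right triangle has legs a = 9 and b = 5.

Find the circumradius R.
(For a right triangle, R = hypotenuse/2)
Hypotenuse c = √(9² + 5²) = √106 = 10.2956
R = c/2 = 5.148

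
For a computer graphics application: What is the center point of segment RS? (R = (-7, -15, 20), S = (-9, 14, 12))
Midpoint = ((-7-9)/2, (-15+14)/2, (20+12)/2) = (-8, -0.5, 16)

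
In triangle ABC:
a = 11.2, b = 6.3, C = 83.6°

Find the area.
Using A = ½ab·sin(C):
A = ½·11.2·6.3·sin(83.6°) = ½·70.56·0.993768 = 35.06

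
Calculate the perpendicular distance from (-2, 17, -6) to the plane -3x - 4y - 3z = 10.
d = |(-3)(-2) + (-4)(17) + (-3)(-6) - (10)| / √((-3)² + (-4)² + (-3)²) = 54/√34 = 9.261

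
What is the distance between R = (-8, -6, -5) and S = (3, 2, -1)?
d = √[(11)² + (8)² + (4)²] = √201 = 14.18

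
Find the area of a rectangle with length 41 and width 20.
Area = length * width
Area = 41 * 20
Area = 820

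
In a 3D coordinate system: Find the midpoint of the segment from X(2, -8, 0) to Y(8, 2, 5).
Midpoint = ((2+8)/2, (-8+2)/2, (0+5)/2) = (5, -3, 2.5)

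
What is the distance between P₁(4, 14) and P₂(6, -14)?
Using the distance formula: d = sqrt((x₂-x₁)² + (y₂-y₁)²)
dx = 6 - 4 = 2
dy = (-14) - 14 = -28
d = sqrt(2² + (-28)²) = sqrt(4 + 784) = sqrt(788) = 28.07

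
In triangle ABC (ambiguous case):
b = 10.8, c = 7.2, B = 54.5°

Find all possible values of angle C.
sin(C)/c = sin(B)/b  →  sin(C) = c·sin(B)/b = 7.2·sin(54.5°)/10.8 = 0.542744
C₁ = arcsin(0.542744) = 32.87°,  C₂ = 180° - C₁ = 147.13°
Check C₂: A = 180° - 54.5° - 147.13° = -21.63° ≤ 0, rejected
C = 32.87° (one solution)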